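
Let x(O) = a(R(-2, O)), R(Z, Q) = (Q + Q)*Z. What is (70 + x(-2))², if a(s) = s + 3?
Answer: 6561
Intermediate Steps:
R(Z, Q) = 2*Q*Z (R(Z, Q) = (2*Q)*Z = 2*Q*Z)
a(s) = 3 + s
x(O) = 3 - 4*O (x(O) = 3 + 2*O*(-2) = 3 - 4*O)
(70 + x(-2))² = (70 + (3 - 4*(-2)))² = (70 + (3 + 8))² = (70 + 11)² = 81² = 6561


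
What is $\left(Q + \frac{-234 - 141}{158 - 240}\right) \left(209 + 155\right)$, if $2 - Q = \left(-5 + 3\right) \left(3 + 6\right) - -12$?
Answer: $\frac{187642}{41} \approx 4576.6$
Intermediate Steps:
$Q = 8$ ($Q = 2 - \left(\left(-5 + 3\right) \left(3 + 6\right) - -12\right) = 2 - \left(\left(-2\right) 9 + 12\right) = 2 - \left(-18 + 12\right) = 2 - -6 = 2 + 6 = 8$)
$\left(Q + \frac{-234 - 141}{158 - 240}\right) \left(209 + 155\right) = \left(8 + \frac{-234 - 141}{158 - 240}\right) \left(209 + 155\right) = \left(8 - \frac{375}{-82}\right) 364 = \left(8 - - \frac{375}{82}\right) 364 = \left(8 + \frac{375}{82}\right) 364 = \frac{1031}{82} \cdot 364 = \frac{187642}{41}$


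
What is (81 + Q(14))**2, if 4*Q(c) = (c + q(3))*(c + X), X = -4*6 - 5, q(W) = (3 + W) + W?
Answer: 441/16 ≈ 27.563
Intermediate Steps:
q(W) = 3 + 2*W
X = -29 (X = -24 - 5 = -29)
Q(c) = (-29 + c)*(9 + c)/4 (Q(c) = ((c + (3 + 2*3))*(c - 29))/4 = ((c + (3 + 6))*(-29 + c))/4 = ((c + 9)*(-29 + c))/4 = ((9 + c)*(-29 + c))/4 = ((-29 + c)*(9 + c))/4 = (-29 + c)*(9 + c)/4)
(81 + Q(14))**2 = (81 + (-261/4 - 5*14 + (1/4)*14**2))**2 = (81 + (-261/4 - 70 + (1/4)*196))**2 = (81 + (-261/4 - 70 + 49))**2 = (81 - 345/4)**2 = (-21/4)**2 = 441/16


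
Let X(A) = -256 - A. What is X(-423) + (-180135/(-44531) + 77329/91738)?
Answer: 702194636955/4085184878 ≈ 171.89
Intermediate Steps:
X(-423) + (-180135/(-44531) + 77329/91738) = (-256 - 1*(-423)) + (-180135/(-44531) + 77329/91738) = (-256 + 423) + (-180135*(-1/44531) + 77329*(1/91738)) = 167 + (180135/44531 + 77329/91738) = 167 + 19968762329/4085184878 = 702194636955/4085184878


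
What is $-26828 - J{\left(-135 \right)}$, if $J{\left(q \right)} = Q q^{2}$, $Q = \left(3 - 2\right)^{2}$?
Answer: $-45053$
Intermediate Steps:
$Q = 1$ ($Q = 1^{2} = 1$)
$J{\left(q \right)} = q^{2}$ ($J{\left(q \right)} = 1 q^{2} = q^{2}$)
$-26828 - J{\left(-135 \right)} = -26828 - \left(-135\right)^{2} = -26828 - 18225 = -45053$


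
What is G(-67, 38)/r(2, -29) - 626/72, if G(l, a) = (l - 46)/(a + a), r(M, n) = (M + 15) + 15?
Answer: -191321/21888 ≈ -8.7409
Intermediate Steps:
r(M, n) = 30 + M (r(M, n) = (15 + M) + 15 = 30 + M)
G(l, a) = (-46 + l)/(2*a) (G(l, a) = (-46 + l)/((2*a)) = (-46 + l)*(1/(2*a)) = (-46 + l)/(2*a))
G(-67, 38)/r(2, -29) - 626/72 = ((½)*(-46 - 67)/38)/(30 + 2) - 626/72 = ((½)*(1/38)*(-113))/32 - 626*1/72 = -113/76*1/32 - 313/36 = -113/2432 - 313/36 = -191321/21888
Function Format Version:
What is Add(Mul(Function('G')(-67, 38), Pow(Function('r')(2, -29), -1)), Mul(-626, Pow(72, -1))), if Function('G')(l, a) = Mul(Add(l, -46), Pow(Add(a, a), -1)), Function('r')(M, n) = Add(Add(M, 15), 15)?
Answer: Rational(-191321, 21888) ≈ -8.7409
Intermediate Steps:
Function('r')(M, n) = Add(30, M) (Function('r')(M, n) = Add(Add(15, M), 15) = Add(30, M))
Function('G')(l, a) = Mul(Rational(1, 2), Pow(a, -1), Add(-46, l)) (Function('G')(l, a) = Mul(Add(-46, l), Pow(Mul(2, a), -1)) = Mul(Add(-46, l), Mul(Rational(1, 2), Pow(a, -1))) = Mul(Rational(1, 2), Pow(a, -1), Add(-46, l)))
Add(Mul(Function('G')(-67, 38), Pow(Function('r')(2, -29), -1)), Mul(-626, Pow(72, -1))) = Add(Mul(Mul(Rational(1, 2), Pow(38, -1), Add(-46, -67)), Pow(Add(30, 2), -1)), Mul(-626, Pow(72, -1))) = Add(Mul(Mul(Rational(1, 2), Rational(1, 38), -113), Pow(32, -1)), Mul(-626, Rational(1, 72))) = Add(Mul(Rational(-113, 76), Rational(1, 32)), Rational(-313, 36)) = Add(Rational(-113, 2432), Rational(-313, 36)) = Rational(-191321, 21888)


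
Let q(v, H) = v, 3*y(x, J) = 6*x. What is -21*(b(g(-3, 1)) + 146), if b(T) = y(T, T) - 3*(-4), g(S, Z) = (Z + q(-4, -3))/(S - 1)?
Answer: -6699/2 ≈ -3349.5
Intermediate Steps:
y(x, J) = 2*x (y(x, J) = (6*x)/3 = 2*x)
g(S, Z) = (-4 + Z)/(-1 + S) (g(S, Z) = (Z - 4)/(S - 1) = (-4 + Z)/(-1 + S))
b(T) = 12 + 2*T (b(T) = 2*T - 3*(-4) = 2*T + 12 = 12 + 2*T)
-21*(b(g(-3, 1)) + 146) = -21*((12 + 2*((-4 + 1)/(-1 - 3))) + 146) = -21*((12 + 2*(-3/(-4))) + 146) = -21*((12 + 2*(-¼*(-3))) + 146) = -21*((12 + 2*(¾)) + 146) = -21*((12 + 3/2) + 146) = -21*(27/2 + 146) = -21*319/2 = -6699/2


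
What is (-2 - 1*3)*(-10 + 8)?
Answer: 10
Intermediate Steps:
(-2 - 1*3)*(-10 + 8) = (-2 - 3)*(-2) = -5*(-2) = 10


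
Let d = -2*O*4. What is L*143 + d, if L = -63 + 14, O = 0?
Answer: -7007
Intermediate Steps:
d = 0 (d = -2*0*4 = 0*4 = 0)
L = -49
L*143 + d = -49*143 + 0 = -7007 + 0 = -7007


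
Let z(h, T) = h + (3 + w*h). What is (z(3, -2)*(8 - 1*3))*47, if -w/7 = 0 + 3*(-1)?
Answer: 16215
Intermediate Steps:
w = 21 (w = -7*(0 + 3*(-1)) = -7*(0 - 3) = -7*(-3) = 21)
z(h, T) = 3 + 22*h (z(h, T) = h + (3 + 21*h) = 3 + 22*h)
(z(3, -2)*(8 - 1*3))*47 = ((3 + 22*3)*(8 - 1*3))*47 = ((3 + 66)*(8 - 3))*47 = (69*5)*47 = 345*47 = 16215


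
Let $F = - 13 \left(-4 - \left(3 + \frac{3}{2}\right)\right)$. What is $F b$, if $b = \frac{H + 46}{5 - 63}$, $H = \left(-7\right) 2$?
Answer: $- \frac{1768}{29} \approx -60.966$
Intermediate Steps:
$H = -14$
$F = \frac{221}{2}$ ($F = - 13 \left(-4 - \frac{9}{2}\right) = \left(-13\right) \left(- \frac{17}{2}\right) = \frac{221}{2} \approx 110.5$)
$b = - \frac{16}{29}$ ($b = \frac{-14 + 46}{5 - 63} = \frac{32}{-58} = 32 \left(- \frac{1}{58}\right) = - \frac{16}{29} \approx -0.55172$)
$F b = \frac{221}{2} \left(- \frac{16}{29}\right) = - \frac{1768}{29}$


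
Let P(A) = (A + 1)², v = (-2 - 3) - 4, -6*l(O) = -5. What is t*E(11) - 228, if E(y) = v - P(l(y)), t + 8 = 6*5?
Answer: -8999/18 ≈ -499.94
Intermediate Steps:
l(O) = ⅚ (l(O) = -⅙*(-5) = ⅚)
v = -9 (v = -5 - 4 = -9)
P(A) = (1 + A)²
t = 22 (t = -8 + 6*5 = -8 + 30 = 22)
E(y) = -445/36 (E(y) = -9 - (1 + ⅚)² = -9 - (11/6)² = -9 - 1*121/36 = -9 - 121/36 = -445/36)
t*E(11) - 228 = 22*(-445/36) - 228 = -4895/18 - 228 = -8999/18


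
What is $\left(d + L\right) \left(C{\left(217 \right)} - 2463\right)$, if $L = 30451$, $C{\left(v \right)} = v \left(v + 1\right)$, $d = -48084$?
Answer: $-790716619$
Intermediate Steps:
$C{\left(v \right)} = v \left(1 + v\right)$
$\left(d + L\right) \left(C{\left(217 \right)} - 2463\right) = \left(-48084 + 30451\right) \left(217 \left(1 + 217\right) - 2463\right) = - 17633 \left(217 \cdot 218 - 2463\right) = - 17633 \left(47306 - 2463\right) = \left(-17633\right) 44843 = -790716619$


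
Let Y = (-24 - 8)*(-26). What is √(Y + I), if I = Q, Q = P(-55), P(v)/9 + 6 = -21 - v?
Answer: 2*√271 ≈ 32.924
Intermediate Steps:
P(v) = -243 - 9*v (P(v) = -54 + 9*(-21 - v) = -54 + (-189 - 9*v) = -243 - 9*v)
Q = 252 (Q = -243 - 9*(-55) = -243 + 495 = 252)
Y = 832 (Y = -32*(-26) = 832)
I = 252
√(Y + I) = √(832 + 252) = √1084 = 2*√271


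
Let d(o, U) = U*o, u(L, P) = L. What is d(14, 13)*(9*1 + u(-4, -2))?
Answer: 910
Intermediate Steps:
d(14, 13)*(9*1 + u(-4, -2)) = (13*14)*(9*1 - 4) = 182*(9 - 4) = 182*5 = 910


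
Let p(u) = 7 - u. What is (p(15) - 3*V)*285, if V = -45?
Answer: 36195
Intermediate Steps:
(p(15) - 3*V)*285 = ((7 - 1*15) - 3*(-45))*285 = ((7 - 15) + 135)*285 = (-8 + 135)*285 = 127*285 = 36195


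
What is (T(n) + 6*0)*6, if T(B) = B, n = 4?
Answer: 24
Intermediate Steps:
(T(n) + 6*0)*6 = (4 + 6*0)*6 = (4 + 0)*6 = 4*6 = 24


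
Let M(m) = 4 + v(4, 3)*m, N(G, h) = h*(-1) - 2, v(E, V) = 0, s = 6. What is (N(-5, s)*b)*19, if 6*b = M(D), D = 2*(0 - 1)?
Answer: -304/3 ≈ -101.33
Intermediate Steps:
N(G, h) = -2 - h (N(G, h) = -h - 2 = -2 - h)
D = -2 (D = 2*(-1) = -2)
M(m) = 4 (M(m) = 4 + 0*m = 4 + 0 = 4)
b = ⅔ (b = (⅙)*4 = ⅔ ≈ 0.66667)
(N(-5, s)*b)*19 = ((-2 - 1*6)*(⅔))*19 = ((-2 - 6)*(⅔))*19 = -8*⅔*19 = -16/3*19 = -304/3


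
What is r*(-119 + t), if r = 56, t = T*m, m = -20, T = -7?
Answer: 1176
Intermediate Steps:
t = 140 (t = -7*(-20) = 140)
r*(-119 + t) = 56*(-119 + 140) = 56*21 = 1176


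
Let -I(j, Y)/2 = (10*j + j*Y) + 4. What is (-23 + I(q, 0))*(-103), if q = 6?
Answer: 15553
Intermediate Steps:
I(j, Y) = -8 - 20*j - 2*Y*j (I(j, Y) = -2*((10*j + j*Y) + 4) = -2*((10*j + Y*j) + 4) = -2*(4 + 10*j + Y*j) = -8 - 20*j - 2*Y*j)
(-23 + I(q, 0))*(-103) = (-23 + (-8 - 20*6 - 2*0*6))*(-103) = (-23 + (-8 - 120 + 0))*(-103) = (-23 - 128)*(-103) = -151*(-103) = 15553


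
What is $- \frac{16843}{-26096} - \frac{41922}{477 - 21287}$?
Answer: $\frac{722249671}{271528880} \approx 2.6599$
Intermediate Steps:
$- \frac{16843}{-26096} - \frac{41922}{477 - 21287} = \left(-16843\right) \left(- \frac{1}{26096}\right) - \frac{41922}{477 - 21287} = \frac{16843}{26096} - \frac{41922}{-20810} = \frac{16843}{26096} - - \frac{20961}{10405} = \frac{16843}{26096} + \frac{20961}{10405} = \frac{722249671}{271528880}$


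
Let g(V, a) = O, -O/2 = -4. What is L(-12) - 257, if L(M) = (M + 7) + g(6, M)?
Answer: -254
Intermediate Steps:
O = 8 (O = -2*(-4) = 8)
g(V, a) = 8
L(M) = 15 + M (L(M) = (M + 7) + 8 = (7 + M) + 8 = 15 + M)
L(-12) - 257 = (15 - 12) - 257 = 3 - 257 = -254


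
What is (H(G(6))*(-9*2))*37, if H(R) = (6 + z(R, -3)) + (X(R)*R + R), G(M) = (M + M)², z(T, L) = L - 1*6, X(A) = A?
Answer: -13904082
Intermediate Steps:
z(T, L) = -6 + L (z(T, L) = L - 6 = -6 + L)
G(M) = 4*M² (G(M) = (2*M)² = 4*M²)
H(R) = -3 + R + R² (H(R) = (6 + (-6 - 3)) + (R*R + R) = (6 - 9) + (R² + R) = -3 + (R + R²) = -3 + R + R²)
(H(G(6))*(-9*2))*37 = ((-3 + 4*6² + (4*6²)²)*(-9*2))*37 = ((-3 + 4*36 + (4*36)²)*(-18))*37 = ((-3 + 144 + 144²)*(-18))*37 = ((-3 + 144 + 20736)*(-18))*37 = (20877*(-18))*37 = -375786*37 = -13904082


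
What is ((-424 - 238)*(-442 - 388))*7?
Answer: 3846220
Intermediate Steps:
((-424 - 238)*(-442 - 388))*7 = -662*(-830)*7 = 549460*7 = 3846220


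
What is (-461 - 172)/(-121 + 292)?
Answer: -211/57 ≈ -3.7018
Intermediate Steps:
(-461 - 172)/(-121 + 292) = -633/171 = -633*1/171 = -211/57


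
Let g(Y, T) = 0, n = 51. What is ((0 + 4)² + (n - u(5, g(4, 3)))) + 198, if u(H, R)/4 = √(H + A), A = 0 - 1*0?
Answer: 265 - 4*√5 ≈ 256.06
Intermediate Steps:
A = 0 (A = 0 + 0 = 0)
u(H, R) = 4*√H (u(H, R) = 4*√(H + 0) = 4*√H)
((0 + 4)² + (n - u(5, g(4, 3)))) + 198 = ((0 + 4)² + (51 - 4*√5)) + 198 = (4² + (51 - 4*√5)) + 198 = (16 + (51 - 4*√5)) + 198 = (67 - 4*√5) + 198 = 265 - 4*√5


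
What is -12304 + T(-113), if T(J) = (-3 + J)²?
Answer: 1152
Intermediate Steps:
-12304 + T(-113) = -12304 + (-3 - 113)² = -12304 + (-116)² = -12304 + 13456 = 1152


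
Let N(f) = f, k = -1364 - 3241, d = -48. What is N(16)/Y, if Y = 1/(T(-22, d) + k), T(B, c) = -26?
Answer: -74096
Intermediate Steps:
k = -4605
Y = -1/4631 (Y = 1/(-26 - 4605) = 1/(-4631) = -1/4631 ≈ -0.00021594)
N(16)/Y = 16/(-1/4631) = 16*(-4631) = -74096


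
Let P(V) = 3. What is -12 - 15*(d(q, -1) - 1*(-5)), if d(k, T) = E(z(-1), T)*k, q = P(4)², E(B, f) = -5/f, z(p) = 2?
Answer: -762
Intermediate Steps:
q = 9 (q = 3² = 9)
d(k, T) = -5*k/T (d(k, T) = (-5/T)*k = -5*k/T)
-12 - 15*(d(q, -1) - 1*(-5)) = -12 - 15*(-5*9/(-1) - 1*(-5)) = -12 - 15*(-5*9*(-1) + 5) = -12 - 15*(45 + 5) = -12 - 15*50 = -12 - 750 = -762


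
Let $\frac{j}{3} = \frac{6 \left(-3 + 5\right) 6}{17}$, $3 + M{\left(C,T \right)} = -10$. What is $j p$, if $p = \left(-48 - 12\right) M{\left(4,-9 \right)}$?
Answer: $\frac{168480}{17} \approx 9910.6$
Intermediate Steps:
$M{\left(C,T \right)} = -13$ ($M{\left(C,T \right)} = -3 - 10 = -13$)
$j = \frac{216}{17}$ ($j = 3 \frac{6 \left(-3 + 5\right) 6}{17} = 3 \cdot 6 \cdot 2 \cdot 6 \cdot \frac{1}{17} = 3 \cdot 12 \cdot 6 \cdot \frac{1}{17} = 3 \cdot 72 \cdot \frac{1}{17} = 3 \cdot \frac{72}{17} = \frac{216}{17} \approx 12.706$)
$p = 780$ ($p = \left(-48 - 12\right) \left(-13\right) = \left(-60\right) \left(-13\right) = 780$)
$j p = \frac{216}{17} \cdot 780 = \frac{168480}{17}$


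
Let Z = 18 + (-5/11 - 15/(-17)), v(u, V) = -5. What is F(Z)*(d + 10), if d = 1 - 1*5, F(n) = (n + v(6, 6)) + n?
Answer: 35742/187 ≈ 191.13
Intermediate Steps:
Z = 3446/187 (Z = 18 + (-5*1/11 - 15*(-1/17)) = 18 + (-5/11 + 15/17) = 18 + 80/187 = 3446/187 ≈ 18.428)
F(n) = -5 + 2*n (F(n) = (n - 5) + n = (-5 + n) + n = -5 + 2*n)
d = -4 (d = 1 - 5 = -4)
F(Z)*(d + 10) = (-5 + 2*(3446/187))*(-4 + 10) = (-5 + 6892/187)*6 = (5957/187)*6 = 35742/187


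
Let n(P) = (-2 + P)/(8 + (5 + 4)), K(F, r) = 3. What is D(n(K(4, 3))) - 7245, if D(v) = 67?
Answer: -7178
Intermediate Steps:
n(P) = -2/17 + P/17 (n(P) = (-2 + P)/(8 + 9) = (-2 + P)/17 = (-2 + P)*(1/17) = -2/17 + P/17)
D(n(K(4, 3))) - 7245 = 67 - 7245 = -7178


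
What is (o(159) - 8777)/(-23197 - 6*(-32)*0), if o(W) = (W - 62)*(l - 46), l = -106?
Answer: 23521/23197 ≈ 1.0140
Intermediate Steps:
o(W) = 9424 - 152*W (o(W) = (W - 62)*(-106 - 46) = (-62 + W)*(-152) = 9424 - 152*W)
(o(159) - 8777)/(-23197 - 6*(-32)*0) = ((9424 - 152*159) - 8777)/(-23197 - 6*(-32)*0) = ((9424 - 24168) - 8777)/(-23197 + 192*0) = (-14744 - 8777)/(-23197 + 0) = -23521/(-23197) = -23521*(-1/23197) = 23521/23197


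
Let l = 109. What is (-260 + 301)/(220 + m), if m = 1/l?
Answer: 4469/23981 ≈ 0.18636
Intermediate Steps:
m = 1/109 ≈ 0.0091743
(-260 + 301)/(220 + m) = (-260 + 301)/(220 + 1/109) = 41/(23981/109) = 41*(109/23981) = 4469/23981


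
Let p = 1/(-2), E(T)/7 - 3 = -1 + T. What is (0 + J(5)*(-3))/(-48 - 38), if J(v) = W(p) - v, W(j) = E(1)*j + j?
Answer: -24/43 ≈ -0.55814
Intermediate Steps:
E(T) = 14 + 7*T (E(T) = 21 + 7*(-1 + T) = 21 + (-7 + 7*T) = 14 + 7*T)
p = -½ ≈ -0.50000
W(j) = 22*j (W(j) = (14 + 7*1)*j + j = (14 + 7)*j + j = 21*j + j = 22*j)
J(v) = -11 - v (J(v) = 22*(-½) - v = -11 - v)
(0 + J(5)*(-3))/(-48 - 38) = (0 + (-11 - 1*5)*(-3))/(-48 - 38) = (0 + (-11 - 5)*(-3))/(-86) = -(0 - 16*(-3))/86 = -(0 + 48)/86 = -1/86*48 = -24/43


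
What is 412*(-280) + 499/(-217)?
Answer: -25033619/217 ≈ -1.1536e+5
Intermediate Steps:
412*(-280) + 499/(-217) = -115360 + 499*(-1/217) = -115360 - 499/217 = -25033619/217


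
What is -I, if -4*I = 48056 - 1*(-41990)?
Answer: 45023/2 ≈ 22512.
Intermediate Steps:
I = -45023/2 (I = -(48056 - 1*(-41990))/4 = -(48056 + 41990)/4 = -¼*90046 = -45023/2 ≈ -22512.)
-I = -1*(-45023/2) = 45023/2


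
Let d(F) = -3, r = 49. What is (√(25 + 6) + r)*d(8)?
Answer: -147 - 3*√31 ≈ -163.70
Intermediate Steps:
(√(25 + 6) + r)*d(8) = (√(25 + 6) + 49)*(-3) = (√31 + 49)*(-3) = (49 + √31)*(-3) = -147 - 3*√31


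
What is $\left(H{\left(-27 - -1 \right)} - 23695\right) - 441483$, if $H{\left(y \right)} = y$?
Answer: $-465204$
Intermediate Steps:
$\left(H{\left(-27 - -1 \right)} - 23695\right) - 441483 = \left(\left(-27 - -1\right) - 23695\right) - 441483 = \left(\left(-27 + 1\right) - 23695\right) - 441483 = \left(-26 - 23695\right) - 441483 = -23721 - 441483 = -465204$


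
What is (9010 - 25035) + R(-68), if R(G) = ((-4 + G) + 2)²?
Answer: -11125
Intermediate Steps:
R(G) = (-2 + G)²
(9010 - 25035) + R(-68) = (9010 - 25035) + (-2 - 68)² = -16025 + (-70)² = -16025 + 4900 = -11125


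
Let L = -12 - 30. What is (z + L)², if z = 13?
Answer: 841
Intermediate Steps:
L = -42
(z + L)² = (13 - 42)² = (-29)² = 841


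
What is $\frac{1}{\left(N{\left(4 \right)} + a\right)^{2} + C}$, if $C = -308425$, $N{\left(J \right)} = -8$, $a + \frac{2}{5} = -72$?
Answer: $- \frac{25}{7549021} \approx -3.3117 \cdot 10^{-6}$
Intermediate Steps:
$a = - \frac{362}{5}$ ($a = - \frac{2}{5} - 72 = - \frac{362}{5} \approx -72.4$)
$\frac{1}{\left(N{\left(4 \right)} + a\right)^{2} + C} = \frac{1}{\left(-8 - \frac{362}{5}\right)^{2} - 308425} = \frac{1}{\left(- \frac{402}{5}\right)^{2} - 308425} = \frac{1}{\frac{161604}{25} - 308425} = \frac{1}{- \frac{7549021}{25}} = - \frac{25}{7549021}$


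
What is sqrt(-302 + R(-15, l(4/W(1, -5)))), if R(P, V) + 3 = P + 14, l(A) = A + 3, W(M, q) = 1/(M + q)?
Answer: 3*I*sqrt(34) ≈ 17.493*I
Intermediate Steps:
l(A) = 3 + A
R(P, V) = 11 + P (R(P, V) = -3 + (P + 14) = -3 + (14 + P) = 11 + P)
sqrt(-302 + R(-15, l(4/W(1, -5)))) = sqrt(-302 + (11 - 15)) = sqrt(-302 - 4) = sqrt(-306) = 3*I*sqrt(34)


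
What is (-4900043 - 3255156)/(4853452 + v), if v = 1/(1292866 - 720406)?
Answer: -4668525219540/2778407131921 ≈ -1.6803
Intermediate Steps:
v = 1/572460 ≈ 1.7468e-6
(-4900043 - 3255156)/(4853452 + v) = (-4900043 - 3255156)/(4853452 + 1/572460) = -8155199/2778407131921/572460 = -8155199*572460/2778407131921 = -4668525219540/2778407131921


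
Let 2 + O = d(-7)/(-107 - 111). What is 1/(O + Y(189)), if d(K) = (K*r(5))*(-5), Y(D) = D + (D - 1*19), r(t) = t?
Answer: 218/77651 ≈ 0.0028074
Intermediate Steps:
Y(D) = -19 + 2*D (Y(D) = D + (D - 19) = D + (-19 + D) = -19 + 2*D)
d(K) = -25*K (d(K) = (K*5)*(-5) = (5*K)*(-5) = -25*K)
O = -611/218 (O = -2 + (-25*(-7))/(-107 - 111) = -2 + 175/(-218) = -2 + 175*(-1/218) = -2 - 175/218 = -611/218 ≈ -2.8028)
1/(O + Y(189)) = 1/(-611/218 + (-19 + 2*189)) = 1/(-611/218 + (-19 + 378)) = 1/(-611/218 + 359) = 1/(77651/218) = 218/77651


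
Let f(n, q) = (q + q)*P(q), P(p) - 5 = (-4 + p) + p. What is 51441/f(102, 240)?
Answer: 1319/5920 ≈ 0.22280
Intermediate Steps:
P(p) = 1 + 2*p (P(p) = 5 + ((-4 + p) + p) = 5 + (-4 + 2*p) = 1 + 2*p)
f(n, q) = 2*q*(1 + 2*q) (f(n, q) = (q + q)*(1 + 2*q) = (2*q)*(1 + 2*q) = 2*q*(1 + 2*q))
51441/f(102, 240) = 51441/((2*240*(1 + 2*240))) = 51441/((2*240*(1 + 480))) = 51441/((2*240*481)) = 51441/230880 = 51441*(1/230880) = 1319/5920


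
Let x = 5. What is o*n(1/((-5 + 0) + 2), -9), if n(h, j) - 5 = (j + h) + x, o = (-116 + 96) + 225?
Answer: 410/3 ≈ 136.67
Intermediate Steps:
o = 205 (o = -20 + 225 = 205)
n(h, j) = 10 + h + j (n(h, j) = 5 + ((j + h) + 5) = 5 + ((h + j) + 5) = 5 + (5 + h + j) = 10 + h + j)
o*n(1/((-5 + 0) + 2), -9) = 205*(10 + 1/((-5 + 0) + 2) - 9) = 205*(10 + 1/(-5 + 2) - 9) = 205*(10 + 1/(-3) - 9) = 205*(10 - ⅓ - 9) = 205*(⅔) = 410/3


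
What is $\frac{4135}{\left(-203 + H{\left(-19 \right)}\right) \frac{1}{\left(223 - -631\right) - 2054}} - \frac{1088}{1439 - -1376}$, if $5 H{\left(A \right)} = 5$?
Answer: $\frac{6983905112}{284315} \approx 24564.0$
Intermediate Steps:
$H{\left(A \right)} = 1$ ($H{\left(A \right)} = \frac{1}{5} \cdot 5 = 1$)
$\frac{4135}{\left(-203 + H{\left(-19 \right)}\right) \frac{1}{\left(223 - -631\right) - 2054}} - \frac{1088}{1439 - -1376} = \frac{4135}{\left(-203 + 1\right) \frac{1}{\left(223 - -631\right) - 2054}} - \frac{1088}{1439 - -1376} = \frac{4135}{\left(-202\right) \frac{1}{\left(223 + 631\right) - 2054}} - \frac{1088}{1439 + 1376} = \frac{4135}{\left(-202\right) \frac{1}{854 - 2054}} - \frac{1088}{2815} = \frac{4135}{\left(-202\right) \frac{1}{-1200}} - \frac{1088}{2815} = \frac{4135}{\left(-202\right) \left(- \frac{1}{1200}\right)} - \frac{1088}{2815} = \frac{4135}{\frac{101}{600}} - \frac{1088}{2815} = 4135 \cdot \frac{600}{101} - \frac{1088}{2815} = \frac{2481000}{101} - \frac{1088}{2815} = \frac{6983905112}{284315}$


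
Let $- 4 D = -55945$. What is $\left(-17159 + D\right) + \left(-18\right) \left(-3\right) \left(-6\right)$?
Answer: $- \frac{13987}{4} \approx -3496.8$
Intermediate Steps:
$D = \frac{55945}{4}$ ($D = \left(- \frac{1}{4}\right) \left(-55945\right) = \frac{55945}{4} \approx 13986.0$)
$\left(-17159 + D\right) + \left(-18\right) \left(-3\right) \left(-6\right) = \left(-17159 + \frac{55945}{4}\right) + \left(-18\right) \left(-3\right) \left(-6\right) = - \frac{12691}{4} + 54 \left(-6\right) = - \frac{12691}{4} - 324 = - \frac{13987}{4}$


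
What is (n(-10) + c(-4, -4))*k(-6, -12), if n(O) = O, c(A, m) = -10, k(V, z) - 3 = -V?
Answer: -180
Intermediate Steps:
k(V, z) = 3 - V
(n(-10) + c(-4, -4))*k(-6, -12) = (-10 - 10)*(3 - 1*(-6)) = -20*(3 + 6) = -20*9 = -180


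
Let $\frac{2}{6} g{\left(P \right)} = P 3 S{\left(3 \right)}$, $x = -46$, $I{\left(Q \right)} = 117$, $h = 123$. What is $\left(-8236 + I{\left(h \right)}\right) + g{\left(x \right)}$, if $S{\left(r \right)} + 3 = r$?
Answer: $-8119$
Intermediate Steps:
$S{\left(r \right)} = -3 + r$
$g{\left(P \right)} = 0$ ($g{\left(P \right)} = 3 P 3 \left(-3 + 3\right) = 3 \cdot 3 P 0 = 3 \cdot 0 = 0$)
$\left(-8236 + I{\left(h \right)}\right) + g{\left(x \right)} = \left(-8236 + 117\right) + 0 = -8119 + 0 = -8119$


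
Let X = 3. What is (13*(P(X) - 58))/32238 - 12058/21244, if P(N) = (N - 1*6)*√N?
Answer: -101185945/171216018 - 13*√3/10746 ≈ -0.59308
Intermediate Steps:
P(N) = √N*(-6 + N) (P(N) = (N - 6)*√N = (-6 + N)*√N = √N*(-6 + N))
(13*(P(X) - 58))/32238 - 12058/21244 = (13*(√3*(-6 + 3) - 58))/32238 - 12058/21244 = (13*(√3*(-3) - 58))*(1/32238) - 12058*1/21244 = (13*(-3*√3 - 58))*(1/32238) - 6029/10622 = (13*(-58 - 3*√3))*(1/32238) - 6029/10622 = (-754 - 39*√3)*(1/32238) - 6029/10622 = (-377/16119 - 13*√3/10746) - 6029/10622 = -101185945/171216018 - 13*√3/10746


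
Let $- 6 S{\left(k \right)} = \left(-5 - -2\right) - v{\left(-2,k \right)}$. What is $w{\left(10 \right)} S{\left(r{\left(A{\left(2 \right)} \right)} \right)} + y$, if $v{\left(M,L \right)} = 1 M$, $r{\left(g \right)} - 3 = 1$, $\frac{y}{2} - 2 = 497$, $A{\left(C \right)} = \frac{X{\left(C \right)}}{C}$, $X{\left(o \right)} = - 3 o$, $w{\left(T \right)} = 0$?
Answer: $998$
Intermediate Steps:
$A{\left(C \right)} = -3$ ($A{\left(C \right)} = \frac{\left(-3\right) C}{C} = -3$)
$y = 998$ ($y = 4 + 2 \cdot 497 = 4 + 994 = 998$)
$r{\left(g \right)} = 4$ ($r{\left(g \right)} = 3 + 1 = 4$)
$v{\left(M,L \right)} = M$
$S{\left(k \right)} = \frac{1}{6}$ ($S{\left(k \right)} = - \frac{\left(-5 - -2\right) - -2}{6} = - \frac{\left(-5 + 2\right) + 2}{6} = - \frac{-3 + 2}{6} = \left(- \frac{1}{6}\right) \left(-1\right) = \frac{1}{6}$)
$w{\left(10 \right)} S{\left(r{\left(A{\left(2 \right)} \right)} \right)} + y = 0 \cdot \frac{1}{6} + 998 = 0 + 998 = 998$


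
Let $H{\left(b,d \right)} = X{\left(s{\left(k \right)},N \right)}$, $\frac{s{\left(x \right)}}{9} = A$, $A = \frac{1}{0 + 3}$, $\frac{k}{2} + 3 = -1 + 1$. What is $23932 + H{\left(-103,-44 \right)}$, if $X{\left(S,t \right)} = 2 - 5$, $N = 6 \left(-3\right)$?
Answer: $23929$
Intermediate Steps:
$N = -18$
$k = -6$ ($k = -6 + 2 \left(-1 + 1\right) = -6 + 2 \cdot 0 = -6 + 0 = -6$)
$A = \frac{1}{3} \approx 0.33333$
$s{\left(x \right)} = 3$ ($s{\left(x \right)} = 9 \cdot \frac{1}{3} = 3$)
$X{\left(S,t \right)} = -3$
$H{\left(b,d \right)} = -3$
$23932 + H{\left(-103,-44 \right)} = 23932 - 3 = 23929$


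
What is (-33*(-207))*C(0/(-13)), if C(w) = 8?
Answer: 54648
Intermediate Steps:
(-33*(-207))*C(0/(-13)) = -33*(-207)*8 = 6831*8 = 54648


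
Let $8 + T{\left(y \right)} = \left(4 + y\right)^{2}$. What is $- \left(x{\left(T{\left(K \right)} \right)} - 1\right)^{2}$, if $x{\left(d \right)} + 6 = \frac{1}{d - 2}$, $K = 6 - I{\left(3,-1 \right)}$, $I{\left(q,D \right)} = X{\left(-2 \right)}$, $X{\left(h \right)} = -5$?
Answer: $- \frac{2262016}{46225} \approx -48.935$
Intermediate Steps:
$I{\left(q,D \right)} = -5$
$K = 11$ ($K = 6 - -5 = 6 + 5 = 11$)
$T{\left(y \right)} = -8 + \left(4 + y\right)^{2}$
$x{\left(d \right)} = -6 + \frac{1}{-2 + d}$ ($x{\left(d \right)} = -6 + \frac{1}{d - 2} = -6 + \frac{1}{-2 + d}$)
$- \left(x{\left(T{\left(K \right)} \right)} - 1\right)^{2} = - \left(\frac{13 - 6 \left(-8 + \left(4 + 11\right)^{2}\right)}{-2 - \left(8 - \left(4 + 11\right)^{2}\right)} - 1\right)^{2} = - \left(\frac{13 - 6 \left(-8 + 15^{2}\right)}{-2 - \left(8 - 15^{2}\right)} - 1\right)^{2} = - \left(\frac{13 - 6 \left(-8 + 225\right)}{-2 + \left(-8 + 225\right)} - 1\right)^{2} = - \left(\frac{13 - 1302}{-2 + 217} - 1\right)^{2} = - \left(\frac{13 - 1302}{215} - 1\right)^{2} = - \left(\frac{1}{215} \left(-1289\right) - 1\right)^{2} = - \left(- \frac{1289}{215} - 1\right)^{2} = - \left(- \frac{1504}{215}\right)^{2} = \left(-1\right) \frac{2262016}{46225} = - \frac{2262016}{46225}$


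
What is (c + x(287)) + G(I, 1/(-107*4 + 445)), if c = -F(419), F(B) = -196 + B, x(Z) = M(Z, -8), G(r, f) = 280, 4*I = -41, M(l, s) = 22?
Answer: 79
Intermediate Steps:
I = -41/4 (I = (1/4)*(-41) = -41/4 ≈ -10.250)
x(Z) = 22
c = -223 (c = -(-196 + 419) = -1*223 = -223)
(c + x(287)) + G(I, 1/(-107*4 + 445)) = (-223 + 22) + 280 = -201 + 280 = 79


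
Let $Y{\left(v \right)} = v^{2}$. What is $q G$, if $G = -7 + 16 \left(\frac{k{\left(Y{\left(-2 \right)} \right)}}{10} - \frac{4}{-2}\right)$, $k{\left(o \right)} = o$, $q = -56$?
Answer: $- \frac{8792}{5} \approx -1758.4$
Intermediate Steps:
$G = \frac{157}{5}$ ($G = -7 + 16 \left(\frac{\left(-2\right)^{2}}{10} - \frac{4}{-2}\right) = -7 + 16 \left(4 \cdot \frac{1}{10} - -2\right) = -7 + 16 \left(\frac{2}{5} + 2\right) = -7 + 16 \cdot \frac{12}{5} = -7 + \frac{192}{5} = \frac{157}{5} \approx 31.4$)
$q G = \left(-56\right) \frac{157}{5} = - \frac{8792}{5}$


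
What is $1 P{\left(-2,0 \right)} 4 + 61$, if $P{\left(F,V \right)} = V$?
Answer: $61$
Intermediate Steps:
$1 P{\left(-2,0 \right)} 4 + 61 = 1 \cdot 0 \cdot 4 + 61 = 1 \cdot 0 + 61 = 0 + 61 = 61$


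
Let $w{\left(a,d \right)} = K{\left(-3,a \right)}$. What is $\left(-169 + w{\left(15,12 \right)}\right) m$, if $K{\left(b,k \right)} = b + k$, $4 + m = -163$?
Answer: $26219$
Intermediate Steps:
$m = -167$ ($m = -4 - 163 = -167$)
$w{\left(a,d \right)} = -3 + a$
$\left(-169 + w{\left(15,12 \right)}\right) m = \left(-169 + \left(-3 + 15\right)\right) \left(-167\right) = \left(-169 + 12\right) \left(-167\right) = \left(-157\right) \left(-167\right) = 26219$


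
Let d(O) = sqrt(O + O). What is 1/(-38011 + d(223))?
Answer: -38011/1444835675 - sqrt(446)/1444835675 ≈ -2.6323e-5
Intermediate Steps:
d(O) = sqrt(2)*sqrt(O) (d(O) = sqrt(2*O) = sqrt(2)*sqrt(O))
1/(-38011 + d(223)) = 1/(-38011 + sqrt(2)*sqrt(223)) = 1/(-38011 + sqrt(446))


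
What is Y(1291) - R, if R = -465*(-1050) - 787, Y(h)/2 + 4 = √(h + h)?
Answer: -487471 + 2*√2582 ≈ -4.8737e+5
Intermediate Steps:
Y(h) = -8 + 2*√2*√h (Y(h) = -8 + 2*√(h + h) = -8 + 2*√(2*h) = -8 + 2*(√2*√h) = -8 + 2*√2*√h)
R = 487463 (R = 488250 - 787 = 487463)
Y(1291) - R = (-8 + 2*√2*√1291) - 1*487463 = (-8 + 2*√2582) - 487463 = -487471 + 2*√2582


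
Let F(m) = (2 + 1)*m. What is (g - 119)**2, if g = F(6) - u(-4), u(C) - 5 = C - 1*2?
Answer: 10000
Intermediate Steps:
u(C) = 3 + C (u(C) = 5 + (C - 1*2) = 5 + (C - 2) = 5 + (-2 + C) = 3 + C)
F(m) = 3*m
g = 19 (g = 3*6 - (3 - 4) = 18 - 1*(-1) = 18 + 1 = 19)
(g - 119)**2 = (19 - 119)**2 = (-100)**2 = 10000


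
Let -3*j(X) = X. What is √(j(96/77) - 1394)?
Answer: 3*I*√918610/77 ≈ 37.342*I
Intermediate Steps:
j(X) = -X/3
√(j(96/77) - 1394) = √(-32/77 - 1394) = √(-107370/77) = 3*I*√918610/77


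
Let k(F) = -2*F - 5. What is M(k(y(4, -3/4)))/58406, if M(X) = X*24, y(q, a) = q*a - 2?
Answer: 60/29203 ≈ 0.0020546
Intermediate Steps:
y(q, a) = -2 + a*q (y(q, a) = a*q - 2 = -2 + a*q)
k(F) = -5 - 2*F
M(X) = 24*X
M(k(y(4, -3/4)))/58406 = (24*(-5 - 2*(-2 - 3/4*4)))/58406 = (24*(-5 - 2*(-2 - 3*1/4*4)))*(1/58406) = (24*(-5 - 2*(-2 - 3/4*4)))*(1/58406) = (24*(-5 - 2*(-2 - 3)))*(1/58406) = (24*(-5 - 2*(-5)))*(1/58406) = (24*(-5 + 10))*(1/58406) = (24*5)*(1/58406) = 120*(1/58406) = 60/29203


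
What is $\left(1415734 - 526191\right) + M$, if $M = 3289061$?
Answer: $4178604$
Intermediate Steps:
$\left(1415734 - 526191\right) + M = \left(1415734 - 526191\right) + 3289061 = 889543 + 3289061 = 4178604$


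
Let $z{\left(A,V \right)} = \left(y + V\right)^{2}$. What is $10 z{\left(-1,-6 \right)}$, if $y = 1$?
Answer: $250$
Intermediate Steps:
$z{\left(A,V \right)} = \left(1 + V\right)^{2}$
$10 z{\left(-1,-6 \right)} = 10 \left(1 - 6\right)^{2} = 10 \left(-5\right)^{2} = 10 \cdot 25 = 250$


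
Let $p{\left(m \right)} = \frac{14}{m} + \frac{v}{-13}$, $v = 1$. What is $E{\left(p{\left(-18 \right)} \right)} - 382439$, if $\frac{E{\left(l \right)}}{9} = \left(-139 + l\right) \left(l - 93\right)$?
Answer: $- \frac{402007616}{1521} \approx -2.6431 \cdot 10^{5}$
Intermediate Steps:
$p{\left(m \right)} = - \frac{1}{13} + \frac{14}{m}$ ($p{\left(m \right)} = \frac{14}{m} + 1 \frac{1}{-13} = \frac{14}{m} + 1 \left(- \frac{1}{13}\right) = \frac{14}{m} - \frac{1}{13} = - \frac{1}{13} + \frac{14}{m}$)
$E{\left(l \right)} = 9 \left(-139 + l\right) \left(-93 + l\right)$ ($E{\left(l \right)} = 9 \left(-139 + l\right) \left(l - 93\right) = 9 \left(-139 + l\right) \left(-93 + l\right)$)
$E{\left(p{\left(-18 \right)} \right)} - 382439 = \left(116343 - 2088 \frac{182 - -18}{13 \left(-18\right)} + 9 \left(\frac{182 - -18}{13 \left(-18\right)}\right)^{2}\right) - 382439 = \left(116343 - 2088 \cdot \frac{1}{13} \left(- \frac{1}{18}\right) \left(182 + 18\right) + 9 \left(\frac{1}{13} \left(- \frac{1}{18}\right) \left(182 + 18\right)\right)^{2}\right) - 382439 = \left(116343 - 2088 \cdot \frac{1}{13} \left(- \frac{1}{18}\right) 200 + 9 \left(\frac{1}{13} \left(- \frac{1}{18}\right) 200\right)^{2}\right) - 382439 = \left(116343 - - \frac{23200}{13} + 9 \left(- \frac{100}{117}\right)^{2}\right) - 382439 = \left(116343 + \frac{23200}{13} + 9 \cdot \frac{10000}{13689}\right) - 382439 = \left(116343 + \frac{23200}{13} + \frac{10000}{1521}\right) - 382439 = \frac{179682103}{1521} - 382439 = - \frac{402007616}{1521}$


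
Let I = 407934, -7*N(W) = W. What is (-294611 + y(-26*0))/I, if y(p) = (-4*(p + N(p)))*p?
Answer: -294611/407934 ≈ -0.72220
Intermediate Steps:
N(W) = -W/7
y(p) = -24*p**2/7 (y(p) = (-4*(p - p/7))*p = (-24*p/7)*p = -24*p**2/7)
(-294611 + y(-26*0))/I = (-294611 - 24*(-26*0)**2/7)/407934 = (-294611 - 24/7*0**2)*(1/407934) = (-294611 - 24/7*0)*(1/407934) = (-294611 + 0)*(1/407934) = -294611*1/407934 = -294611/407934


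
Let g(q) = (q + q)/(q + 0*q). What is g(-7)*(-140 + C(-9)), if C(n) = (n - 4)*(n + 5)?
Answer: -176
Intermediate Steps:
g(q) = 2 (g(q) = (2*q)/(q + 0) = (2*q)/q = 2)
C(n) = (-4 + n)*(5 + n)
g(-7)*(-140 + C(-9)) = 2*(-140 + (-20 - 9 + (-9)²)) = 2*(-140 + (-20 - 9 + 81)) = 2*(-140 + 52) = 2*(-88) = -176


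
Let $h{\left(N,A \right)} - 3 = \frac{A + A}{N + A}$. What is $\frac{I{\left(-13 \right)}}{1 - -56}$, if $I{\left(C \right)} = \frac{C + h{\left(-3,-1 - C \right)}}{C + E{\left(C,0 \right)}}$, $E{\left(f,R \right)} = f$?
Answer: $\frac{11}{2223} \approx 0.0049483$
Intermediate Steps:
$h{\left(N,A \right)} = 3 + \frac{2 A}{A + N}$ ($h{\left(N,A \right)} = 3 + \frac{A + A}{N + A} = 3 + \frac{2 A}{A + N}$)
$I{\left(C \right)} = \frac{C + \frac{-14 - 5 C}{-4 - C}}{2 C}$ ($I{\left(C \right)} = \frac{C + \frac{3 \left(-3\right) + 5 \left(-1 - C\right)}{\left(-1 - C\right) - 3}}{C + C} = \frac{C + \frac{-9 - \left(5 + 5 C\right)}{-4 - C}}{2 C} = \left(C + \frac{-14 - 5 C}{-4 - C}\right) \frac{1}{2 C} = \frac{C + \frac{-14 - 5 C}{-4 - C}}{2 C}$)
$\frac{I{\left(-13 \right)}}{1 - -56} = \frac{\frac{1}{2} \frac{1}{-13} \frac{1}{4 - 13} \left(14 + \left(-13\right)^{2} + 9 \left(-13\right)\right)}{1 - -56} = \frac{\frac{1}{2} \left(- \frac{1}{13}\right) \frac{1}{-9} \left(14 + 169 - 117\right)}{1 + 56} = \frac{\frac{1}{2} \left(- \frac{1}{13}\right) \left(- \frac{1}{9}\right) 66}{57} = \frac{11}{39} \cdot \frac{1}{57} = \frac{11}{2223}$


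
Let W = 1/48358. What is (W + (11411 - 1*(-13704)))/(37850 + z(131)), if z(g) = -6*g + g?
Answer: 1214511171/1798675810 ≈ 0.67523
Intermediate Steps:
W = 1/48358 ≈ 2.0679e-5
z(g) = -5*g
(W + (11411 - 1*(-13704)))/(37850 + z(131)) = (1/48358 + (11411 - 1*(-13704)))/(37850 - 5*131) = (1/48358 + (11411 + 13704))/(37850 - 655) = (1/48358 + 25115)/37195 = (1214511171/48358)*(1/37195) = 1214511171/1798675810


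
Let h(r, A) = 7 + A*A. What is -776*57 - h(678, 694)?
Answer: -525875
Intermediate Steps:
h(r, A) = 7 + A²
-776*57 - h(678, 694) = -776*57 - (7 + 694²) = -44232 - (7 + 481636) = -44232 - 1*481643 = -44232 - 481643 = -525875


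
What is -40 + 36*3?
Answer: 68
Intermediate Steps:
-40 + 36*3 = -40 + 108 = 68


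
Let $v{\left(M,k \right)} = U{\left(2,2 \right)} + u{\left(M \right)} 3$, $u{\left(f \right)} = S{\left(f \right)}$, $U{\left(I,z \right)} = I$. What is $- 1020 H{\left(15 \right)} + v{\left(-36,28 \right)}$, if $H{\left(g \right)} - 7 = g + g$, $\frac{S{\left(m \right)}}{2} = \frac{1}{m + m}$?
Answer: $- \frac{452857}{12} \approx -37738.0$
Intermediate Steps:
$S{\left(m \right)} = \frac{1}{m}$ ($S{\left(m \right)} = \frac{2}{m + m} = \frac{2}{2 m} = 2 \frac{1}{2 m} = \frac{1}{m}$)
$H{\left(g \right)} = 7 + 2 g$ ($H{\left(g \right)} = 7 + \left(g + g\right) = 7 + 2 g$)
$u{\left(f \right)} = \frac{1}{f}$
$v{\left(M,k \right)} = 2 + \frac{3}{M}$ ($v{\left(M,k \right)} = 2 + \frac{1}{M} 3 = 2 + \frac{3}{M}$)
$- 1020 H{\left(15 \right)} + v{\left(-36,28 \right)} = - 1020 \left(7 + 2 \cdot 15\right) + \left(2 + \frac{3}{-36}\right) = - 1020 \left(7 + 30\right) + \left(2 + 3 \left(- \frac{1}{36}\right)\right) = \left(-1020\right) 37 + \left(2 - \frac{1}{12}\right) = -37740 + \frac{23}{12} = - \frac{452857}{12}$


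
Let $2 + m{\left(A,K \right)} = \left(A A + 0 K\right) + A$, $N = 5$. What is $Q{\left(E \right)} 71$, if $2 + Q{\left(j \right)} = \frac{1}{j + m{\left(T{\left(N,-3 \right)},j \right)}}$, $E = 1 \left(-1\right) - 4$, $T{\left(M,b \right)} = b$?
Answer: $-213$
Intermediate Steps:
$m{\left(A,K \right)} = -2 + A + A^{2}$ ($m{\left(A,K \right)} = -2 + \left(\left(A A + 0 K\right) + A\right) = -2 + \left(\left(A^{2} + 0\right) + A\right) = -2 + \left(A^{2} + A\right) = -2 + \left(A + A^{2}\right) = -2 + A + A^{2}$)
$E = -5$ ($E = -1 - 4 = -5$)
$Q{\left(j \right)} = -2 + \frac{1}{4 + j}$ ($Q{\left(j \right)} = -2 + \frac{1}{j - \left(5 - 9\right)} = -2 + \frac{1}{j - -4} = -2 + \frac{1}{j + 4} = -2 + \frac{1}{4 + j}$)
$Q{\left(E \right)} 71 = \frac{-7 - -10}{4 - 5} \cdot 71 = \frac{-7 + 10}{-1} \cdot 71 = \left(-1\right) 3 \cdot 71 = \left(-3\right) 71 = -213$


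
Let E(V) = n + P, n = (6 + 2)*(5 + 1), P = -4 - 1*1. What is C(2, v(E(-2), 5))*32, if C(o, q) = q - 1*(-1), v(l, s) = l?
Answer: 1408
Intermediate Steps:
P = -5 (P = -4 - 1 = -5)
n = 48 (n = 8*6 = 48)
E(V) = 43 (E(V) = 48 - 5 = 43)
C(o, q) = 1 + q (C(o, q) = q + 1 = 1 + q)
C(2, v(E(-2), 5))*32 = (1 + 43)*32 = 44*32 = 1408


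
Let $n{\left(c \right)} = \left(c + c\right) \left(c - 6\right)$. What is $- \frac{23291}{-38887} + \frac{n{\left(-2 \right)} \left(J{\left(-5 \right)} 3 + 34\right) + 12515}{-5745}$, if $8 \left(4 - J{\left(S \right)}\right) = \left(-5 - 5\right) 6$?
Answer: $- \frac{438104314}{223405815} \approx -1.961$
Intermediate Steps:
$J{\left(S \right)} = \frac{23}{2}$ ($J{\left(S \right)} = 4 - \frac{\left(-5 - 5\right) 6}{8} = 4 - \frac{\left(-10\right) 6}{8} = 4 - - \frac{15}{2} = 4 + \frac{15}{2} = \frac{23}{2}$)
$n{\left(c \right)} = 2 c \left(-6 + c\right)$
$- \frac{23291}{-38887} + \frac{n{\left(-2 \right)} \left(J{\left(-5 \right)} 3 + 34\right) + 12515}{-5745} = - \frac{23291}{-38887} + \frac{2 \left(-2\right) \left(-6 - 2\right) \left(\frac{23}{2} \cdot 3 + 34\right) + 12515}{-5745} = \left(-23291\right) \left(- \frac{1}{38887}\right) + \left(2 \left(-2\right) \left(-8\right) \left(\frac{69}{2} + 34\right) + 12515\right) \left(- \frac{1}{5745}\right) = \frac{23291}{38887} + \left(32 \cdot \frac{137}{2} + 12515\right) \left(- \frac{1}{5745}\right) = \frac{23291}{38887} + \left(2192 + 12515\right) \left(- \frac{1}{5745}\right) = \frac{23291}{38887} + 14707 \left(- \frac{1}{5745}\right) = \frac{23291}{38887} - \frac{14707}{5745} = - \frac{438104314}{223405815}$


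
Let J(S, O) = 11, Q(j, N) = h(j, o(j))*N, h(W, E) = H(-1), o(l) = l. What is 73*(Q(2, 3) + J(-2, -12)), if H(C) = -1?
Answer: 584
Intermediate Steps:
h(W, E) = -1
Q(j, N) = -N
73*(Q(2, 3) + J(-2, -12)) = 73*(-1*3 + 11) = 73*(-3 + 11) = 73*8 = 584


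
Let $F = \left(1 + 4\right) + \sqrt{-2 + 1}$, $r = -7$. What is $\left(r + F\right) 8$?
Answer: $-16 + 8 i \approx -16.0 + 8.0 i$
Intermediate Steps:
$F = 5 + i$ ($F = 5 + \sqrt{-1} = 5 + i \approx 5.0 + 1.0 i$)
$\left(r + F\right) 8 = \left(-7 + \left(5 + i\right)\right) 8 = \left(-2 + i\right) 8 = -16 + 8 i$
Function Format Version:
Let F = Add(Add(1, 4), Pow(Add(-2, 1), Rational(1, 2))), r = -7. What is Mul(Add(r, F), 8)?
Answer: Add(-16, Mul(8, I)) ≈ Add(-16.000, Mul(8.0000, I))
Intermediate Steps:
F = Add(5, I) (F = Add(5, Pow(-1, Rational(1, 2))) = Add(5, I) ≈ Add(5.0000, Mul(1.0000, I)))
Mul(Add(r, F), 8) = Mul(Add(-7, Add(5, I)), 8) = Mul(Add(-2, I), 8) = Add(-16, Mul(8, I))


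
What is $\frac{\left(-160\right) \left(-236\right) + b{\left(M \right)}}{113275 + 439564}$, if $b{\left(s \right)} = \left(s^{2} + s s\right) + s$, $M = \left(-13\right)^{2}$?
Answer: $\frac{95051}{552839} \approx 0.17193$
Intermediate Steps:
$M = 169$
$b{\left(s \right)} = s + 2 s^{2}$ ($b{\left(s \right)} = \left(s^{2} + s^{2}\right) + s = 2 s^{2} + s = s + 2 s^{2}$)
$\frac{\left(-160\right) \left(-236\right) + b{\left(M \right)}}{113275 + 439564} = \frac{\left(-160\right) \left(-236\right) + 169 \left(1 + 2 \cdot 169\right)}{113275 + 439564} = \frac{37760 + 169 \left(1 + 338\right)}{552839} = \left(37760 + 169 \cdot 339\right) \frac{1}{552839} = \left(37760 + 57291\right) \frac{1}{552839} = 95051 \cdot \frac{1}{552839} = \frac{95051}{552839}$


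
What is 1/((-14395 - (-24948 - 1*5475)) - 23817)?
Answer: -1/7789 ≈ -0.00012839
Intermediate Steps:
1/((-14395 - (-24948 - 1*5475)) - 23817) = 1/((-14395 - (-24948 - 5475)) - 23817) = 1/((-14395 - 1*(-30423)) - 23817) = 1/((-14395 + 30423) - 23817) = 1/(16028 - 23817) = 1/(-7789) = -1/7789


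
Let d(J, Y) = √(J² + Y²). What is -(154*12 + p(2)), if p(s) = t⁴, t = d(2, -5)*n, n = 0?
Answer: -1848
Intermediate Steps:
t = 0 (t = √(2² + (-5)²)*0 = √(4 + 25)*0 = √29*0 = 0)
p(s) = 0 (p(s) = 0⁴ = 0)
-(154*12 + p(2)) = -(154*12 + 0) = -(1848 + 0) = -1*1848 = -1848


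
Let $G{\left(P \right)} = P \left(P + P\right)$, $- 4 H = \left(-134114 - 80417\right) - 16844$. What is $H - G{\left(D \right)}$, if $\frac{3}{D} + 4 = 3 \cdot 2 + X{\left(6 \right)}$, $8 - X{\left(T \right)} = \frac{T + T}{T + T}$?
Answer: $\frac{2082367}{36} \approx 57844.0$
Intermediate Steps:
$X{\left(T \right)} = 7$ ($X{\left(T \right)} = 8 - \frac{T + T}{T + T} = 8 - \frac{2 T}{2 T} = 8 - 2 T \frac{1}{2 T} = 8 - 1 = 7$)
$D = \frac{1}{3}$ ($D = \frac{3}{-4 + \left(3 \cdot 2 + 7\right)} = \frac{3}{-4 + \left(6 + 7\right)} = \frac{3}{-4 + 13} = \frac{3}{9} = 3 \cdot \frac{1}{9} = \frac{1}{3} \approx 0.33333$)
$H = \frac{231375}{4}$ ($H = - \frac{\left(-134114 - 80417\right) - 16844}{4} = - \frac{-214531 - 16844}{4} = \left(- \frac{1}{4}\right) \left(-231375\right) = \frac{231375}{4} \approx 57844.0$)
$G{\left(P \right)} = 2 P^{2}$ ($G{\left(P \right)} = P 2 P = 2 P^{2}$)
$H - G{\left(D \right)} = \frac{231375}{4} - \frac{2}{9} = \frac{2082367}{36}$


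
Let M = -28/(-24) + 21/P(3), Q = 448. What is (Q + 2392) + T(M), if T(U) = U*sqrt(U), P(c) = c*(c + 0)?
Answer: 2840 + 7*sqrt(14)/4 ≈ 2846.5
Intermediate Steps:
P(c) = c**2 (P(c) = c*c = c**2)
M = 7/2 (M = -28/(-24) + 21/(3**2) = -28*(-1/24) + 21/9 = 7/6 + 21*(1/9) = 7/6 + 7/3 = 7/2 ≈ 3.5000)
T(U) = U**(3/2)
(Q + 2392) + T(M) = (448 + 2392) + (7/2)**(3/2) = 2840 + 7*sqrt(14)/4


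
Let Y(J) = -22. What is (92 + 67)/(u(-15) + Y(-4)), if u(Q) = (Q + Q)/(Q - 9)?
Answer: -636/83 ≈ -7.6627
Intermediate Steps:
u(Q) = 2*Q/(-9 + Q) (u(Q) = (2*Q)/(-9 + Q) = 2*Q/(-9 + Q))
(92 + 67)/(u(-15) + Y(-4)) = (92 + 67)/(2*(-15)/(-9 - 15) - 22) = 159/(2*(-15)/(-24) - 22) = 159/(2*(-15)*(-1/24) - 22) = 159/(5/4 - 22) = 159/(-83/4) = 159*(-4/83) = -636/83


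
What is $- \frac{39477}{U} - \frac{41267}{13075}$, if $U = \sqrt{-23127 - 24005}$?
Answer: $- \frac{41267}{13075} + \frac{39477 i \sqrt{11783}}{23566} \approx -3.1562 + 181.84 i$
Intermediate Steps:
$U = 2 i \sqrt{11783}$ ($U = \sqrt{-47132} = 2 i \sqrt{11783} \approx 217.1 i$)
$- \frac{39477}{U} - \frac{41267}{13075} = - \frac{39477}{2 i \sqrt{11783}} - \frac{41267}{13075} = - 39477 \left(- \frac{i \sqrt{11783}}{23566}\right) - \frac{41267}{13075} = \frac{39477 i \sqrt{11783}}{23566} - \frac{41267}{13075} = - \frac{41267}{13075} + \frac{39477 i \sqrt{11783}}{23566}$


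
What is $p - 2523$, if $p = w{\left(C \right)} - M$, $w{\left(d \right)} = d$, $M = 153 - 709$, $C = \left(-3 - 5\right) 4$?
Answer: $-1999$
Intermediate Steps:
$C = -32$ ($C = \left(-8\right) 4 = -32$)
$M = -556$
$p = 524$ ($p = -32 - -556 = -32 + 556 = 524$)
$p - 2523 = 524 - 2523 = -1999$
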